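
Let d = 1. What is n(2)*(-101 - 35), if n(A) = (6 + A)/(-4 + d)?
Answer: 1088/3 ≈ 362.67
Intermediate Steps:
n(A) = -2 - A/3 (n(A) = (6 + A)/(-4 + 1) = (6 + A)/(-3) = (6 + A)*(-⅓) = -2 - A/3)
n(2)*(-101 - 35) = (-2 - ⅓*2)*(-101 - 35) = (-2 - ⅔)*(-136) = -8/3*(-136) = 1088/3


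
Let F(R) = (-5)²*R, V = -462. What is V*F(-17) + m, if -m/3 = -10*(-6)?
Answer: 196170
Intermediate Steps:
F(R) = 25*R
m = -180 (m = -(-30)*(-6) = -3*60 = -180)
V*F(-17) + m = -11550*(-17) - 180 = -462*(-425) - 180 = 196350 - 180 = 196170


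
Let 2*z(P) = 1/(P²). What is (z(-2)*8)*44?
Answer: 44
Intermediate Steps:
z(P) = 1/(2*P²) (z(P) = 1/(2*(P²)) = 1/(2*P²))
(z(-2)*8)*44 = (((½)/(-2)²)*8)*44 = (((½)*(¼))*8)*44 = ((⅛)*8)*44 = 1*44 = 44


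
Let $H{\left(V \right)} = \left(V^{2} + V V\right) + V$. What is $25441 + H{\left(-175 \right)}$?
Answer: $86516$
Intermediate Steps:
$H{\left(V \right)} = V + 2 V^{2}$ ($H{\left(V \right)} = \left(V^{2} + V^{2}\right) + V = 2 V^{2} + V = V + 2 V^{2}$)
$25441 + H{\left(-175 \right)} = 25441 - 175 \left(1 + 2 \left(-175\right)\right) = 25441 - 175 \left(1 - 350\right) = 25441 - -61075 = 25441 + 61075 = 86516$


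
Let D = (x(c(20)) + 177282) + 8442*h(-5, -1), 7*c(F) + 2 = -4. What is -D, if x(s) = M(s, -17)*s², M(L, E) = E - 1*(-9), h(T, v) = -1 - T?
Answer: -10341162/49 ≈ -2.1104e+5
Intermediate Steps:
c(F) = -6/7 (c(F) = -2/7 + (⅐)*(-4) = -2/7 - 4/7 = -6/7)
M(L, E) = 9 + E (M(L, E) = E + 9 = 9 + E)
x(s) = -8*s² (x(s) = (9 - 17)*s² = -8*s²)
D = 10341162/49 (D = (-8*(-6/7)² + 177282) + 8442*(-1 - 1*(-5)) = (-8*36/49 + 177282) + 8442*(-1 + 5) = (-288/49 + 177282) + 8442*4 = 8686530/49 + 33768 = 10341162/49 ≈ 2.1104e+5)
-D = -1*10341162/49 = -10341162/49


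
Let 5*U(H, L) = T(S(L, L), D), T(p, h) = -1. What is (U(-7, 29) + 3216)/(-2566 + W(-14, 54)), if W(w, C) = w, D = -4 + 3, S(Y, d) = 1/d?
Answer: -16079/12900 ≈ -1.2464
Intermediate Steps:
D = -1
U(H, L) = -1/5 (U(H, L) = (1/5)*(-1) = -1/5)
(U(-7, 29) + 3216)/(-2566 + W(-14, 54)) = (-1/5 + 3216)/(-2566 - 14) = (16079/5)/(-2580) = (16079/5)*(-1/2580) = -16079/12900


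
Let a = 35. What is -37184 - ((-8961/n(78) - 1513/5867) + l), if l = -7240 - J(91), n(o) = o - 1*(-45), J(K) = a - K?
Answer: -7198823238/240547 ≈ -29927.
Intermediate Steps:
J(K) = 35 - K
n(o) = 45 + o (n(o) = o + 45 = 45 + o)
l = -7184 (l = -7240 - (35 - 1*91) = -7240 - (35 - 91) = -7240 - 1*(-56) = -7240 + 56 = -7184)
-37184 - ((-8961/n(78) - 1513/5867) + l) = -37184 - ((-8961/(45 + 78) - 1513/5867) - 7184) = -37184 - ((-8961/123 - 1513*1/5867) - 7184) = -37184 - ((-8961*1/123 - 1513/5867) - 7184) = -37184 - ((-2987/41 - 1513/5867) - 7184) = -37184 - (-17586762/240547 - 7184) = -37184 - 1*(-1745676410/240547) = -37184 + 1745676410/240547 = -7198823238/240547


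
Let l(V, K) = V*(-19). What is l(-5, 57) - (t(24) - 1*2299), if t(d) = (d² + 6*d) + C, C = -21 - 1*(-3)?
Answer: 1692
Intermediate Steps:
C = -18 (C = -21 + 3 = -18)
l(V, K) = -19*V
t(d) = -18 + d² + 6*d (t(d) = (d² + 6*d) - 18 = -18 + d² + 6*d)
l(-5, 57) - (t(24) - 1*2299) = -19*(-5) - ((-18 + 24² + 6*24) - 1*2299) = 95 - ((-18 + 576 + 144) - 2299) = 95 - (702 - 2299) = 95 - 1*(-1597) = 95 + 1597 = 1692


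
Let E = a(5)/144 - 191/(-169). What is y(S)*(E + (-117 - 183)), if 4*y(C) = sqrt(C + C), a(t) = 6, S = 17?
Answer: -1212047*sqrt(34)/16224 ≈ -435.61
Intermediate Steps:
y(C) = sqrt(2)*sqrt(C)/4 (y(C) = sqrt(C + C)/4 = sqrt(2*C)/4 = (sqrt(2)*sqrt(C))/4 = sqrt(2)*sqrt(C)/4)
E = 4753/4056 (E = 6/144 - 191/(-169) = 6*(1/144) - 191*(-1/169) = 1/24 + 191/169 = 4753/4056 ≈ 1.1718)
y(S)*(E + (-117 - 183)) = (sqrt(2)*sqrt(17)/4)*(4753/4056 + (-117 - 183)) = (sqrt(34)/4)*(4753/4056 - 300) = (sqrt(34)/4)*(-1212047/4056) = -1212047*sqrt(34)/16224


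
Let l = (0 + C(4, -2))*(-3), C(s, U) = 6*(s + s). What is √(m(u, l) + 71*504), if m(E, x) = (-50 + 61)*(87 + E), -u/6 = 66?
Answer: √32385 ≈ 179.96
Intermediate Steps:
u = -396 (u = -6*66 = -396)
C(s, U) = 12*s (C(s, U) = 6*(2*s) = 12*s)
l = -144 (l = (0 + 12*4)*(-3) = (0 + 48)*(-3) = 48*(-3) = -144)
m(E, x) = 957 + 11*E (m(E, x) = 11*(87 + E) = 957 + 11*E)
√(m(u, l) + 71*504) = √((957 + 11*(-396)) + 71*504) = √((957 - 4356) + 35784) = √(-3399 + 35784) = √32385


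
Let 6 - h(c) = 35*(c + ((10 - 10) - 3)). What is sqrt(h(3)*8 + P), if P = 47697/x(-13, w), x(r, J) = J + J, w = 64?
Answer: sqrt(107682)/16 ≈ 20.509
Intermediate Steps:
x(r, J) = 2*J
h(c) = 111 - 35*c (h(c) = 6 - 35*(c + ((10 - 10) - 3)) = 6 - 35*(c + (0 - 3)) = 6 - 35*(c - 3) = 6 - 35*(-3 + c) = 6 - (-105 + 35*c) = 6 + (105 - 35*c) = 111 - 35*c)
P = 47697/128 (P = 47697/((2*64)) = 47697/128 ≈ 372.63)
sqrt(h(3)*8 + P) = sqrt((111 - 35*3)*8 + 47697/128) = sqrt((111 - 105)*8 + 47697/128) = sqrt(6*8 + 47697/128) = sqrt(48 + 47697/128) = sqrt(53841/128) = sqrt(107682)/16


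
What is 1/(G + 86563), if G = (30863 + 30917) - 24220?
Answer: 1/124123 ≈ 8.0565e-6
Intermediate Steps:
G = 37560 (G = 61780 - 24220 = 37560)
1/(G + 86563) = 1/(37560 + 86563) = 1/124123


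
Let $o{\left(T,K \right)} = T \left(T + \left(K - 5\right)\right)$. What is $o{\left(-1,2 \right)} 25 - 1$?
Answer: $99$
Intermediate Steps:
$o{\left(T,K \right)} = T \left(-5 + K + T\right)$ ($o{\left(T,K \right)} = T \left(T + \left(-5 + K\right)\right) = T \left(-5 + K + T\right)$)
$o{\left(-1,2 \right)} 25 - 1 = - (-5 + 2 - 1) 25 - 1 = \left(-1\right) \left(-4\right) 25 - 1 = 4 \cdot 25 - 1 = 100 - 1 = 99$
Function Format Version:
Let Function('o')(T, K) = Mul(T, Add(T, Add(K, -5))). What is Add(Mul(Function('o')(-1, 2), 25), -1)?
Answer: 99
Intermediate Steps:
Function('o')(T, K) = Mul(T, Add(-5, K, T)) (Function('o')(T, K) = Mul(T, Add(T, Add(-5, K))) = Mul(T, Add(-5, K, T)))
Add(Mul(Function('o')(-1, 2), 25), -1) = Add(Mul(Mul(-1, Add(-5, 2, -1)), 25), -1) = Add(Mul(Mul(-1, -4), 25), -1) = Add(Mul(4, 25), -1) = Add(100, -1) = 99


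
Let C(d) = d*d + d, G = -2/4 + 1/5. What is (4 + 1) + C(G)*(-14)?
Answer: 397/50 ≈ 7.9400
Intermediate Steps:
G = -3/10 (G = -2*¼ + 1*(⅕) = -½ + ⅕ = -3/10 ≈ -0.30000)
C(d) = d + d² (C(d) = d² + d = d + d²)
(4 + 1) + C(G)*(-14) = (4 + 1) - 3*(1 - 3/10)/10*(-14) = 5 - 3/10*7/10*(-14) = 5 - 21/100*(-14) = 5 + 147/50 = 397/50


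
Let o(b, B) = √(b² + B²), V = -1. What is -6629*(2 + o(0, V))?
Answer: -19887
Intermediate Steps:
o(b, B) = √(B² + b²)
-6629*(2 + o(0, V)) = -6629*(2 + √((-1)² + 0²)) = -6629*(2 + √(1 + 0)) = -6629*(2 + √1) = -6629*(2 + 1) = -6629*3 = -19887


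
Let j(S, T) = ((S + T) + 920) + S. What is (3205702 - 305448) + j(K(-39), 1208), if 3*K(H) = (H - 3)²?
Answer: 2903558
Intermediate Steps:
K(H) = (-3 + H)²/3 (K(H) = (H - 3)²/3 = (-3 + H)²/3)
j(S, T) = 920 + T + 2*S (j(S, T) = (920 + S + T) + S = 920 + T + 2*S)
(3205702 - 305448) + j(K(-39), 1208) = (3205702 - 305448) + (920 + 1208 + 2*((-3 - 39)²/3)) = 2900254 + (920 + 1208 + 2*((⅓)*(-42)²)) = 2900254 + (920 + 1208 + 2*((⅓)*1764)) = 2900254 + (920 + 1208 + 2*588) = 2900254 + (920 + 1208 + 1176) = 2900254 + 3304 = 2903558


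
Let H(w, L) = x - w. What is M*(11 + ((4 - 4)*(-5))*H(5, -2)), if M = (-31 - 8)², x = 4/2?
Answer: 16731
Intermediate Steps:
x = 2 (x = 4*(½) = 2)
M = 1521 (M = (-39)² = 1521)
H(w, L) = 2 - w
M*(11 + ((4 - 4)*(-5))*H(5, -2)) = 1521*(11 + ((4 - 4)*(-5))*(2 - 1*5)) = 1521*(11 + (0*(-5))*(2 - 5)) = 1521*(11 + 0*(-3)) = 1521*(11 + 0) = 1521*11 = 16731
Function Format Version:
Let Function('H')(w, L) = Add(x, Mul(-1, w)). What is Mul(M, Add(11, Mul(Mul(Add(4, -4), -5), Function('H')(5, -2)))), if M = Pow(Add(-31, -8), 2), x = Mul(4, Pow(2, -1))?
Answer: 16731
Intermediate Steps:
x = 2 (x = Mul(4, Rational(1, 2)) = 2)
M = 1521 (M = Pow(-39, 2) = 1521)
Function('H')(w, L) = Add(2, Mul(-1, w))
Mul(M, Add(11, Mul(Mul(Add(4, -4), -5), Function('H')(5, -2)))) = Mul(1521, Add(11, Mul(Mul(Add(4, -4), -5), Add(2, Mul(-1, 5))))) = Mul(1521, Add(11, Mul(Mul(0, -5), Add(2, -5)))) = Mul(1521, Add(11, Mul(0, -3))) = Mul(1521, Add(11, 0)) = Mul(1521, 11) = 16731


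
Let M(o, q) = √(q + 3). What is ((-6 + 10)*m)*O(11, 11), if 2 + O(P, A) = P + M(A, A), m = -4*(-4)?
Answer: 576 + 64*√14 ≈ 815.47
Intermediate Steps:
m = 16
M(o, q) = √(3 + q)
O(P, A) = -2 + P + √(3 + A) (O(P, A) = -2 + (P + √(3 + A)) = -2 + P + √(3 + A))
((-6 + 10)*m)*O(11, 11) = ((-6 + 10)*16)*(-2 + 11 + √(3 + 11)) = (4*16)*(-2 + 11 + √14) = 64*(9 + √14) = 576 + 64*√14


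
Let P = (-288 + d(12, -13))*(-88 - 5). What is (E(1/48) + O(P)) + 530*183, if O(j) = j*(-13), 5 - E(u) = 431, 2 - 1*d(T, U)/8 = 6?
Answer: -290316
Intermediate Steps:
d(T, U) = -32 (d(T, U) = 16 - 8*6 = 16 - 48 = -32)
E(u) = -426 (E(u) = 5 - 1*431 = 5 - 431 = -426)
P = 29760 (P = (-288 - 32)*(-88 - 5) = -320*(-93) = 29760)
O(j) = -13*j
(E(1/48) + O(P)) + 530*183 = (-426 - 13*29760) + 530*183 = (-426 - 386880) + 96990 = -387306 + 96990 = -290316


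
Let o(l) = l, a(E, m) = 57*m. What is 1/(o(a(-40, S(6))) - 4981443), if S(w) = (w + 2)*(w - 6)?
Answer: -1/4981443 ≈ -2.0075e-7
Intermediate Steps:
S(w) = (-6 + w)*(2 + w) (S(w) = (2 + w)*(-6 + w) = (-6 + w)*(2 + w))
1/(o(a(-40, S(6))) - 4981443) = 1/(57*(-12 + 6² - 4*6) - 4981443) = 1/(57*(-12 + 36 - 24) - 4981443) = 1/(57*0 - 4981443) = 1/(0 - 4981443) = 1/(-4981443) = -1/4981443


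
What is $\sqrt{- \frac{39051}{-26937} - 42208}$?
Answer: $\frac{7 i \sqrt{7716088685}}{2993} \approx 205.44 i$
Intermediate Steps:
$\sqrt{- \frac{39051}{-26937} - 42208} = \sqrt{\left(-39051\right) \left(- \frac{1}{26937}\right) - 42208} = \sqrt{\frac{4339}{2993} - 42208} = \sqrt{- \frac{126324205}{2993}} = \frac{7 i \sqrt{7716088685}}{2993}$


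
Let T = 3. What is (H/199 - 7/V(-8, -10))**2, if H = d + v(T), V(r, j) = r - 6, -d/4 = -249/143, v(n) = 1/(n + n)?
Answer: 2092605025/7288207641 ≈ 0.28712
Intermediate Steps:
v(n) = 1/(2*n)
d = 996/143 (d = -(-996)/143 = -4*(-249/143) = 996/143 ≈ 6.9650)
V(r, j) = -6 + r
H = 6119/858 (H = 996/143 + (1/2)/3 = 996/143 + (1/2)*(1/3) = 996/143 + 1/6 = 6119/858 ≈ 7.1317)
(H/199 - 7/V(-8, -10))**2 = ((6119/858)/199 - 7/(-6 - 8))**2 = ((6119/858)*(1/199) - 7/(-14))**2 = (6119/170742 - 7*(-1/14))**2 = (6119/170742 + 1/2)**2 = (45745/85371)**2 = 2092605025/7288207641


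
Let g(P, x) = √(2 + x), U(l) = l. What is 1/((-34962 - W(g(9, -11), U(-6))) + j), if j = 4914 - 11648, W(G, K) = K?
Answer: -1/41690 ≈ -2.3987e-5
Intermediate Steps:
j = -6734
1/((-34962 - W(g(9, -11), U(-6))) + j) = 1/((-34962 - 1*(-6)) - 6734) = 1/((-34962 + 6) - 6734) = 1/(-34956 - 6734) = 1/(-41690) = -1/41690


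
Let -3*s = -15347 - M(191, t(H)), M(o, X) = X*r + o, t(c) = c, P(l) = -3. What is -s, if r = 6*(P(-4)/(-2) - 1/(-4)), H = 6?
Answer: -15601/3 ≈ -5200.3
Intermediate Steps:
r = 21/2 (r = 6*(-3/(-2) - 1/(-4)) = 6*(-3*(-1/2) - 1*(-1/4)) = 6*(3/2 + 1/4) = 6*(7/4) = 21/2 ≈ 10.500)
M(o, X) = o + 21*X/2 (M(o, X) = X*(21/2) + o = 21*X/2 + o = o + 21*X/2)
s = 15601/3 (s = -(-15347 - (191 + (21/2)*6))/3 = -(-15347 - (191 + 63))/3 = -(-15347 - 1*254)/3 = -(-15347 - 254)/3 = -1/3*(-15601) = 15601/3 ≈ 5200.3)
-s = -1*15601/3 = -15601/3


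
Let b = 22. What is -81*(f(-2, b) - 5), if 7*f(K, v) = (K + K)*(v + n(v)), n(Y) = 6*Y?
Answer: 7533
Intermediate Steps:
f(K, v) = 2*K*v (f(K, v) = ((K + K)*(v + 6*v))/7 = ((2*K)*(7*v))/7 = (14*K*v)/7 = 2*K*v)
-81*(f(-2, b) - 5) = -81*(2*(-2)*22 - 5) = -81*(-88 - 5) = -81*(-93) = 7533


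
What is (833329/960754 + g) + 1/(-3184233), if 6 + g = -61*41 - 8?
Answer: -7691396935339327/3059264591682 ≈ -2514.1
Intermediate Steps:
g = -2515 (g = -6 + (-61*41 - 8) = -6 + (-2501 - 8) = -6 - 2509 = -2515)
(833329/960754 + g) + 1/(-3184233) = (833329/960754 - 2515) + 1/(-3184233) = (833329*(1/960754) - 2515) - 1/3184233 = (833329/960754 - 2515) - 1/3184233 = -2415462981/960754 - 1/3184233 = -7691396935339327/3059264591682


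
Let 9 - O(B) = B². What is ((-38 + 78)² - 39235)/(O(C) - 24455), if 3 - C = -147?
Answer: 37635/46946 ≈ 0.80167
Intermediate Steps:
C = 150 (C = 3 - 1*(-147) = 3 + 147 = 150)
O(B) = 9 - B²
((-38 + 78)² - 39235)/(O(C) - 24455) = ((-38 + 78)² - 39235)/((9 - 1*150²) - 24455) = (40² - 39235)/((9 - 1*22500) - 24455) = (1600 - 39235)/((9 - 22500) - 24455) = -37635/(-22491 - 24455) = -37635/(-46946) = -37635*(-1/46946) = 37635/46946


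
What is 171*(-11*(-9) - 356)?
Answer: -43947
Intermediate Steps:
171*(-11*(-9) - 356) = 171*(99 - 356) = 171*(-257) = -43947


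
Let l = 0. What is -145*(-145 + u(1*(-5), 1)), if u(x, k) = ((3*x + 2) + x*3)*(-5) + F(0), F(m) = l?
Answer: 725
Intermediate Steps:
F(m) = 0
u(x, k) = -10 - 30*x (u(x, k) = ((3*x + 2) + x*3)*(-5) + 0 = ((2 + 3*x) + 3*x)*(-5) + 0 = (2 + 6*x)*(-5) + 0 = (-10 - 30*x) + 0 = -10 - 30*x)
-145*(-145 + u(1*(-5), 1)) = -145*(-145 + (-10 - 30*(-5))) = -145*(-145 + (-10 + 150)) = -145*(-145 + 140) = -145*(-5) = 725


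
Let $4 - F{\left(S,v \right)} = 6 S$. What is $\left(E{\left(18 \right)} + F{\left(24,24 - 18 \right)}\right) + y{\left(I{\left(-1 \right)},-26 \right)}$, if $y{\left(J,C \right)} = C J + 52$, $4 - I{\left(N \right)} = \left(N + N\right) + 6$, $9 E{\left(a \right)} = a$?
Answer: $-86$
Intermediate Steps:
$E{\left(a \right)} = \frac{a}{9}$
$I{\left(N \right)} = -2 - 2 N$ ($I{\left(N \right)} = 4 - \left(\left(N + N\right) + 6\right) = 4 - \left(2 N + 6\right) = 4 - \left(6 + 2 N\right) = -2 - 2 N$)
$F{\left(S,v \right)} = 4 - 6 S$
$y{\left(J,C \right)} = 52 + C J$
$\left(E{\left(18 \right)} + F{\left(24,24 - 18 \right)}\right) + y{\left(I{\left(-1 \right)},-26 \right)} = \left(\frac{1}{9} \cdot 18 + \left(4 - 144\right)\right) + \left(52 - 26 \left(-2 - -2\right)\right) = \left(2 + \left(4 - 144\right)\right) + \left(52 - 26 \left(-2 + 2\right)\right) = \left(2 - 140\right) + \left(52 - 0\right) = -138 + \left(52 + 0\right) = -138 + 52 = -86$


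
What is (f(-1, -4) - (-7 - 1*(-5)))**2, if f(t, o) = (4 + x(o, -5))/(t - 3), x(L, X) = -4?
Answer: 4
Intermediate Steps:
f(t, o) = 0 (f(t, o) = (4 - 4)/(t - 3) = 0/(-3 + t) = 0)
(f(-1, -4) - (-7 - 1*(-5)))**2 = (0 - (-7 - 1*(-5)))**2 = (0 - (-7 + 5))**2 = (0 - 1*(-2))**2 = (0 + 2)**2 = 2**2 = 4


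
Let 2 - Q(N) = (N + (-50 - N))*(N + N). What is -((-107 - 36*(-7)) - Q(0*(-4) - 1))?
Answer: -243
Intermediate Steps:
Q(N) = 2 + 100*N (Q(N) = 2 - (N + (-50 - N))*(N + N) = 2 - (-50)*2*N = 2 - (-100)*N = 2 + 100*N)
-((-107 - 36*(-7)) - Q(0*(-4) - 1)) = -((-107 - 36*(-7)) - (2 + 100*(0*(-4) - 1))) = -((-107 + 252) - (2 + 100*(0 - 1))) = -(145 - (2 + 100*(-1))) = -(145 - (2 - 100)) = -(145 - 1*(-98)) = -(145 + 98) = -1*243 = -243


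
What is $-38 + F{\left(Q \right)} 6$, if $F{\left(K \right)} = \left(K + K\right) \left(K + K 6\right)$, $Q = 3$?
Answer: $718$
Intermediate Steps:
$F{\left(K \right)} = 14 K^{2}$ ($F{\left(K \right)} = 2 K \left(K + 6 K\right) = 2 K 7 K = 14 K^{2}$)
$-38 + F{\left(Q \right)} 6 = -38 + 14 \cdot 3^{2} \cdot 6 = -38 + 14 \cdot 9 \cdot 6 = -38 + 126 \cdot 6 = -38 + 756 = 718$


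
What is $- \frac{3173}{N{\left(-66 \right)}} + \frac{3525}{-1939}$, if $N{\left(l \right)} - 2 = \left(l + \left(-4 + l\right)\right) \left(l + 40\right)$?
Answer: $- \frac{18623897}{6860182} \approx -2.7148$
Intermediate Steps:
$N{\left(l \right)} = 2 + \left(-4 + 2 l\right) \left(40 + l\right)$ ($N{\left(l \right)} = 2 + \left(l + \left(-4 + l\right)\right) \left(l + 40\right) = 2 + \left(-4 + 2 l\right) \left(40 + l\right)$)
$- \frac{3173}{N{\left(-66 \right)}} + \frac{3525}{-1939} = - \frac{3173}{-158 + 2 \left(-66\right)^{2} + 76 \left(-66\right)} + \frac{3525}{-1939} = - \frac{3173}{-158 + 2 \cdot 4356 - 5016} + 3525 \left(- \frac{1}{1939}\right) = - \frac{3173}{-158 + 8712 - 5016} - \frac{3525}{1939} = - \frac{3173}{3538} - \frac{3525}{1939} = - \frac{18623897}{6860182}$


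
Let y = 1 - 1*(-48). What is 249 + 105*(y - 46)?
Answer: 564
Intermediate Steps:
y = 49 (y = 1 + 48 = 49)
249 + 105*(y - 46) = 249 + 105*(49 - 46) = 249 + 105*3 = 249 + 315 = 564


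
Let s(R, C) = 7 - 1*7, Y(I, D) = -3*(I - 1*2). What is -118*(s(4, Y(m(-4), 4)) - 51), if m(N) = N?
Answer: 6018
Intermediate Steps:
Y(I, D) = 6 - 3*I (Y(I, D) = -3*(I - 2) = -3*(-2 + I) = 6 - 3*I)
s(R, C) = 0 (s(R, C) = 7 - 7 = 0)
-118*(s(4, Y(m(-4), 4)) - 51) = -118*(0 - 51) = -118*(-51) = 6018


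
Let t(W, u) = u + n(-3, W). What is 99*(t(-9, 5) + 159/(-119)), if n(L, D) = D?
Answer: -62865/119 ≈ -528.28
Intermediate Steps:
t(W, u) = W + u (t(W, u) = u + W = W + u)
99*(t(-9, 5) + 159/(-119)) = 99*((-9 + 5) + 159/(-119)) = 99*(-4 + 159*(-1/119)) = 99*(-4 - 159/119) = 99*(-635/119) = -62865/119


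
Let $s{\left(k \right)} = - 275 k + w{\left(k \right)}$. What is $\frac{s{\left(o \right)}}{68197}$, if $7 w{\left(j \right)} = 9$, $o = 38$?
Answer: $- \frac{73141}{477379} \approx -0.15321$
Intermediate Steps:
$w{\left(j \right)} = \frac{9}{7}$ ($w{\left(j \right)} = \frac{1}{7} \cdot 9 = \frac{9}{7}$)
$s{\left(k \right)} = \frac{9}{7} - 275 k$ ($s{\left(k \right)} = - 275 k + \frac{9}{7} = \frac{9}{7} - 275 k$)
$\frac{s{\left(o \right)}}{68197} = \frac{\frac{9}{7} - 10450}{68197} = \left(\frac{9}{7} - 10450\right) \frac{1}{68197} = \left(- \frac{73141}{7}\right) \frac{1}{68197} = - \frac{73141}{477379}$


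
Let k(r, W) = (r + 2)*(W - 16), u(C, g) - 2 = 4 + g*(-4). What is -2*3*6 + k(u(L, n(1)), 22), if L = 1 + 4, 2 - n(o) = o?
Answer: -12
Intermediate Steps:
n(o) = 2 - o
L = 5
u(C, g) = 6 - 4*g (u(C, g) = 2 + (4 + g*(-4)) = 2 + (4 - 4*g) = 6 - 4*g)
k(r, W) = (-16 + W)*(2 + r) (k(r, W) = (2 + r)*(-16 + W) = (-16 + W)*(2 + r))
-2*3*6 + k(u(L, n(1)), 22) = -2*3*6 + (-32 - 16*(6 - 4*(2 - 1*1)) + 2*22 + 22*(6 - 4*(2 - 1*1))) = -6*6 + (-32 - 16*(6 - 4*(2 - 1)) + 44 + 22*(6 - 4*(2 - 1))) = -36 + (-32 - 16*(6 - 4*1) + 44 + 22*(6 - 4*1)) = -36 + (-32 - 16*(6 - 4) + 44 + 22*(6 - 4)) = -36 + (-32 - 16*2 + 44 + 22*2) = -36 + (-32 - 32 + 44 + 44) = -36 + 24 = -12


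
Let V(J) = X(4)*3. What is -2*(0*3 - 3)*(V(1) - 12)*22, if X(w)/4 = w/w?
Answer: 0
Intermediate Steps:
X(w) = 4 (X(w) = 4*(w/w) = 4*1 = 4)
V(J) = 12 (V(J) = 4*3 = 12)
-2*(0*3 - 3)*(V(1) - 12)*22 = -2*(0*3 - 3)*(12 - 12)*22 = -2*(0 - 3)*0*22 = -(-6)*0*22 = -2*0*22 = 0*22 = 0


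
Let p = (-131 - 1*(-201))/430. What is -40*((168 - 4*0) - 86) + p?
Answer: -141033/43 ≈ -3279.8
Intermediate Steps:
p = 7/43 (p = (-131 + 201)*(1/430) = 70*(1/430) = 7/43 ≈ 0.16279)
-40*((168 - 4*0) - 86) + p = -40*((168 - 4*0) - 86) + 7/43 = -40*((168 + 0) - 86) + 7/43 = -40*(168 - 86) + 7/43 = -40*82 + 7/43 = -3280 + 7/43 = -141033/43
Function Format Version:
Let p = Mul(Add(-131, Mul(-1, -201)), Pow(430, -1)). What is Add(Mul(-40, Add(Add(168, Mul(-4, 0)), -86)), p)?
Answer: Rational(-141033, 43) ≈ -3279.8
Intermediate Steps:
p = Rational(7, 43) (p = Mul(Add(-131, 201), Rational(1, 430)) = Mul(70, Rational(1, 430)) = Rational(7, 43) ≈ 0.16279)
Add(Mul(-40, Add(Add(168, Mul(-4, 0)), -86)), p) = Add(Mul(-40, Add(Add(168, Mul(-4, 0)), -86)), Rational(7, 43)) = Add(Mul(-40, Add(Add(168, 0), -86)), Rational(7, 43)) = Add(Mul(-40, Add(168, -86)), Rational(7, 43)) = Add(Mul(-40, 82), Rational(7, 43)) = Add(-3280, Rational(7, 43)) = Rational(-141033, 43)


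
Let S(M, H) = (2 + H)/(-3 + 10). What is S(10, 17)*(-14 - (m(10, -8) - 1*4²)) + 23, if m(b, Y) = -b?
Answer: 389/7 ≈ 55.571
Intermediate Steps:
S(M, H) = 2/7 + H/7 (S(M, H) = (2 + H)/7 = (2 + H)*(⅐) = 2/7 + H/7)
S(10, 17)*(-14 - (m(10, -8) - 1*4²)) + 23 = (2/7 + (⅐)*17)*(-14 - (-1*10 - 1*4²)) + 23 = (2/7 + 17/7)*(-14 - (-10 - 1*16)) + 23 = 19*(-14 - (-10 - 16))/7 + 23 = 19*(-14 - 1*(-26))/7 + 23 = 19*(-14 + 26)/7 + 23 = (19/7)*12 + 23 = 228/7 + 23 = 389/7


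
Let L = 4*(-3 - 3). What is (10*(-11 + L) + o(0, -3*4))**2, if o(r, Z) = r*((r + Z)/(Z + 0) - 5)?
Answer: 122500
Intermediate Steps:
L = -24 (L = 4*(-6) = -24)
o(r, Z) = r*(-5 + (Z + r)/Z) (o(r, Z) = r*((Z + r)/Z - 5) = r*(-5 + (Z + r)/Z))
(10*(-11 + L) + o(0, -3*4))**2 = (10*(-11 - 24) + 0*(0 - (-12)*4)/((-3*4)))**2 = (10*(-35) + 0*(0 - 4*(-12))/(-12))**2 = (-350 + 0*(-1/12)*(0 + 48))**2 = (-350 + 0*(-1/12)*48)**2 = (-350 + 0)**2 = (-350)**2 = 122500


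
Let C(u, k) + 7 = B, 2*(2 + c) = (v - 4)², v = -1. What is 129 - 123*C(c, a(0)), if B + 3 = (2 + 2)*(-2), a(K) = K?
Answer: 2343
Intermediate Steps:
c = 21/2 (c = -2 + (-1 - 4)²/2 = -2 + (½)*(-5)² = -2 + (½)*25 = -2 + 25/2 = 21/2 ≈ 10.500)
B = -11 (B = -3 + (2 + 2)*(-2) = -3 + 4*(-2) = -3 - 8 = -11)
C(u, k) = -18 (C(u, k) = -7 - 11 = -18)
129 - 123*C(c, a(0)) = 129 - 123*(-18) = 129 + 2214 = 2343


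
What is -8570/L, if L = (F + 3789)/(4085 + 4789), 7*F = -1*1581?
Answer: -88725210/4157 ≈ -21344.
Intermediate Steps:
F = -1581/7 (F = (-1*1581)/7 = (⅐)*(-1581) = -1581/7 ≈ -225.86)
L = 4157/10353 (L = (-1581/7 + 3789)/(4085 + 4789) = (24942/7)/8874 = (24942/7)*(1/8874) = 4157/10353 ≈ 0.40153)
-8570/L = -8570/4157/10353 = -8570*10353/4157 = -88725210/4157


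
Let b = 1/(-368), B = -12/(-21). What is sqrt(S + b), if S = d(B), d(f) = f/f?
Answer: sqrt(8441)/92 ≈ 0.99864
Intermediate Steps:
B = 4/7 (B = -12*(-1/21) = 4/7 ≈ 0.57143)
b = -1/368 ≈ -0.0027174
d(f) = 1
S = 1
sqrt(S + b) = sqrt(1 - 1/368) = sqrt(367/368) = sqrt(8441)/92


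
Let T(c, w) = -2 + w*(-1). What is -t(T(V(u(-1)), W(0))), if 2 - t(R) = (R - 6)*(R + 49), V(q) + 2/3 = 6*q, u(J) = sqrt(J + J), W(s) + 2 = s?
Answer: -296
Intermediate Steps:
W(s) = -2 + s
u(J) = sqrt(2)*sqrt(J) (u(J) = sqrt(2*J) = sqrt(2)*sqrt(J))
V(q) = -2/3 + 6*q
T(c, w) = -2 - w
t(R) = 2 - (-6 + R)*(49 + R) (t(R) = 2 - (R - 6)*(R + 49) = 2 - (-6 + R)*(49 + R))
-t(T(V(u(-1)), W(0))) = -(296 - (-2 - (-2 + 0))**2 - 43*(-2 - (-2 + 0))) = -(296 - (-2 - 1*(-2))**2 - 43*(-2 - 1*(-2))) = -(296 - (-2 + 2)**2 - 43*(-2 + 2)) = -(296 - 1*0**2 - 43*0) = -(296 - 1*0 + 0) = -(296 + 0 + 0) = -1*296 = -296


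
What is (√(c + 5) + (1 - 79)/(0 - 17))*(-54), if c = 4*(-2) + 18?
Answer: -4212/17 - 54*√15 ≈ -456.91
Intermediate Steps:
c = 10 (c = -8 + 18 = 10)
(√(c + 5) + (1 - 79)/(0 - 17))*(-54) = (√(10 + 5) + (1 - 79)/(0 - 17))*(-54) = (√15 - 78/(-17))*(-54) = (√15 - 78*(-1/17))*(-54) = (√15 + 78/17)*(-54) = (78/17 + √15)*(-54) = -4212/17 - 54*√15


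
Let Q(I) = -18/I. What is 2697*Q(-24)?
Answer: 8091/4 ≈ 2022.8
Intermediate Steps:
2697*Q(-24) = 2697*(-18/(-24)) = 2697*(-18*(-1/24)) = 2697*(3/4) = 8091/4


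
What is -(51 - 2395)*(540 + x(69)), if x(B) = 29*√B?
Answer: 1265760 + 67976*√69 ≈ 1.8304e+6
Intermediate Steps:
-(51 - 2395)*(540 + x(69)) = -(51 - 2395)*(540 + 29*√69) = -(-2344)*(540 + 29*√69) = -(-1265760 - 67976*√69) = 1265760 + 67976*√69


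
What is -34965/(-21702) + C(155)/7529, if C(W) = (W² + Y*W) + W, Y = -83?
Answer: 169603205/54464786 ≈ 3.1140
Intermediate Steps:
C(W) = W² - 82*W (C(W) = (W² - 83*W) + W = W² - 82*W)
-34965/(-21702) + C(155)/7529 = -34965/(-21702) + (155*(-82 + 155))/7529 = -34965*(-1/21702) + (155*73)*(1/7529) = 11655/7234 + 11315*(1/7529) = 11655/7234 + 11315/7529 = 169603205/54464786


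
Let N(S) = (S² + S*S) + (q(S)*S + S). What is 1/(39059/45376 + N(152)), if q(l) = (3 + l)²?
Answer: 45376/167807747219 ≈ 2.7040e-7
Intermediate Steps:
N(S) = S + 2*S² + S*(3 + S)² (N(S) = (S² + S*S) + ((3 + S)²*S + S) = (S² + S²) + (S*(3 + S)² + S) = 2*S² + (S + S*(3 + S)²) = S + 2*S² + S*(3 + S)²)
1/(39059/45376 + N(152)) = 1/(39059/45376 + 152*(10 + 152² + 8*152)) = 1/(39059*(1/45376) + 152*(10 + 23104 + 1216)) = 1/(39059/45376 + 152*24330) = 1/(39059/45376 + 3698160) = 1/(167807747219/45376) = 45376/167807747219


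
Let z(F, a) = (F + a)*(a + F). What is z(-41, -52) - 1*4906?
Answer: 3743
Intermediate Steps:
z(F, a) = (F + a)**2 (z(F, a) = (F + a)*(F + a) = (F + a)**2)
z(-41, -52) - 1*4906 = (-41 - 52)**2 - 1*4906 = (-93)**2 - 4906 = 8649 - 4906 = 3743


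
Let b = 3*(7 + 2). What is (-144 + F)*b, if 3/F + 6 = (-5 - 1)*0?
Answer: -7803/2 ≈ -3901.5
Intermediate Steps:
F = -1/2 (F = 3/(-6 + (-5 - 1)*0) = 3/(-6 - 6*0) = 3/(-6 + 0) = 3/(-6) = 3*(-1/6) = -1/2 ≈ -0.50000)
b = 27 (b = 3*9 = 27)
(-144 + F)*b = (-144 - 1/2)*27 = -289/2*27 = -7803/2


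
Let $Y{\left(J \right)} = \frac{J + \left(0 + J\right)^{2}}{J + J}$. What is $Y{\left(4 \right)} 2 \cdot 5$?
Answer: $25$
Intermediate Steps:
$Y{\left(J \right)} = \frac{J + J^{2}}{2 J}$
$Y{\left(4 \right)} 2 \cdot 5 = \left(\frac{1}{2} + \frac{1}{2} \cdot 4\right) 2 \cdot 5 = \left(\frac{1}{2} + 2\right) 2 \cdot 5 = \frac{5}{2} \cdot 2 \cdot 5 = 5 \cdot 5 = 25$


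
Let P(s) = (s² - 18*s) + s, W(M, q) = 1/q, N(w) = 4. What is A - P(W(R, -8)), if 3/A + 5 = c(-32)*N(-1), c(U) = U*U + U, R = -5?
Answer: -180913/84544 ≈ -2.1399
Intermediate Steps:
W(M, q) = 1/q
c(U) = U + U² (c(U) = U² + U = U + U²)
A = 1/1321 (A = 3/(-5 - 32*(1 - 32)*4) = 3/(-5 - 32*(-31)*4) = 3/(-5 + 992*4) = 3/(-5 + 3968) = 3/3963 = 3*(1/3963) = 1/1321 ≈ 0.00075700)
P(s) = s² - 17*s
A - P(W(R, -8)) = 1/1321 - (-17 + 1/(-8))/(-8) = 1/1321 - (-1)*(-17 - ⅛)/8 = 1/1321 - (-1)*(-137)/(8*8) = 1/1321 - 1*137/64 = 1/1321 - 137/64 = -180913/84544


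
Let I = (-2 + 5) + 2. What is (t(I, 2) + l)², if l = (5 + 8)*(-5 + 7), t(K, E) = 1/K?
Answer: 17161/25 ≈ 686.44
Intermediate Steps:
I = 5 (I = 3 + 2 = 5)
l = 26 (l = 13*2 = 26)
(t(I, 2) + l)² = (1/5 + 26)² = (⅕ + 26)² = (131/5)² = 17161/25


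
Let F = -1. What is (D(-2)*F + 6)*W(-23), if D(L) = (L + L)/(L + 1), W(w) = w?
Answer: -46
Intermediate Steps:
D(L) = 2*L/(1 + L) (D(L) = (2*L)/(1 + L) = 2*L/(1 + L))
(D(-2)*F + 6)*W(-23) = ((2*(-2)/(1 - 2))*(-1) + 6)*(-23) = ((2*(-2)/(-1))*(-1) + 6)*(-23) = ((2*(-2)*(-1))*(-1) + 6)*(-23) = (4*(-1) + 6)*(-23) = (-4 + 6)*(-23) = 2*(-23) = -46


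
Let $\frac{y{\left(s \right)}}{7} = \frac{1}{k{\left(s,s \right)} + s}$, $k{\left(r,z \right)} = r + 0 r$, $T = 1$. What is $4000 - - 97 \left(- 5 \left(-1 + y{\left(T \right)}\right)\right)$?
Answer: $\frac{5575}{2} \approx 2787.5$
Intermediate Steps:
$k{\left(r,z \right)} = r$ ($k{\left(r,z \right)} = r + 0 = r$)
$y{\left(s \right)} = \frac{7}{2 s}$ ($y{\left(s \right)} = \frac{7}{s + s} = \frac{7}{2 s}$)
$4000 - - 97 \left(- 5 \left(-1 + y{\left(T \right)}\right)\right) = 4000 - - 97 \left(- 5 \left(-1 + \frac{7}{2 \cdot 1}\right)\right) = 4000 - - 97 \left(- 5 \left(-1 + \frac{7}{2} \cdot 1\right)\right) = 4000 - - 97 \left(- 5 \left(-1 + \frac{7}{2}\right)\right) = 4000 - - 97 \left(\left(-5\right) \frac{5}{2}\right) = 4000 - \left(-97\right) \left(- \frac{25}{2}\right) = 4000 - \frac{2425}{2} = \frac{5575}{2}$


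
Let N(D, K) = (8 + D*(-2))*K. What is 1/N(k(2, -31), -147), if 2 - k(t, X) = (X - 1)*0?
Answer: -1/588 ≈ -0.0017007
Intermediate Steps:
k(t, X) = 2 (k(t, X) = 2 - (X - 1)*0 = 2 - (-1 + X)*0 = 2 - 1*0 = 2 + 0 = 2)
N(D, K) = K*(8 - 2*D) (N(D, K) = (8 - 2*D)*K = K*(8 - 2*D))
1/N(k(2, -31), -147) = 1/(2*(-147)*(4 - 1*2)) = 1/(2*(-147)*(4 - 2)) = 1/(2*(-147)*2) = 1/(-588) = -1/588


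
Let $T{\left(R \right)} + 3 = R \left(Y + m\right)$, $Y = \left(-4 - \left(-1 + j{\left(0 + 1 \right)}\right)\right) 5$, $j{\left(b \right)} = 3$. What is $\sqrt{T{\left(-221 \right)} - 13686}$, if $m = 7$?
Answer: $i \sqrt{8606} \approx 92.769 i$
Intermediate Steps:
$Y = -30$ ($Y = \left(-4 + \left(1 - 3\right)\right) 5 = \left(-4 - 2\right) 5 = \left(-6\right) 5 = -30$)
$T{\left(R \right)} = -3 - 23 R$ ($T{\left(R \right)} = -3 + R \left(-30 + 7\right) = -3 + R \left(-23\right) = -3 - 23 R$)
$\sqrt{T{\left(-221 \right)} - 13686} = \sqrt{\left(-3 - -5083\right) - 13686} = \sqrt{\left(-3 + 5083\right) + \left(-17717 + 4031\right)} = \sqrt{5080 - 13686} = \sqrt{-8606} = i \sqrt{8606}$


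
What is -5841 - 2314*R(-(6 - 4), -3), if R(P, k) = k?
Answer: 1101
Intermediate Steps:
-5841 - 2314*R(-(6 - 4), -3) = -5841 - 2314*(-3) = -5841 - 1*(-6942) = -5841 + 6942 = 1101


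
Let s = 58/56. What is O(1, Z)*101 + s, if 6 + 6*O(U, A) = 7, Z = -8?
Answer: 1501/84 ≈ 17.869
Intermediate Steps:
s = 29/28 (s = 58*(1/56) = 29/28 ≈ 1.0357)
O(U, A) = ⅙ (O(U, A) = -1 + (⅙)*7 = -1 + 7/6 = ⅙)
O(1, Z)*101 + s = (⅙)*101 + 29/28 = 101/6 + 29/28 = 1501/84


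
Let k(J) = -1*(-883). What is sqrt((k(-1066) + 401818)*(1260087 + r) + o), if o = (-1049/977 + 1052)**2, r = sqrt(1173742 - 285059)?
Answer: sqrt(484365622501476148 + 384389782829*sqrt(888683))/977 ≈ 7.1261e+5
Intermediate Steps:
r = sqrt(888683) ≈ 942.70
k(J) = 883
o = 1054225830025/954529 (o = (-1049*1/977 + 1052)**2 = (-1049/977 + 1052)**2 = (1026755/977)**2 = 1054225830025/954529 ≈ 1.1044e+6)
sqrt((k(-1066) + 401818)*(1260087 + r) + o) = sqrt((883 + 401818)*(1260087 + sqrt(888683)) + 1054225830025/954529) = sqrt(402701*(1260087 + sqrt(888683)) + 1054225830025/954529) = sqrt((507438294987 + 402701*sqrt(888683)) + 1054225830025/954529) = sqrt(484365622501476148/954529 + 402701*sqrt(888683))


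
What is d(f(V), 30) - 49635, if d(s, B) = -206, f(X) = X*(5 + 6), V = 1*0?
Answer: -49841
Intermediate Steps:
V = 0
f(X) = 11*X (f(X) = X*11 = 11*X)
d(f(V), 30) - 49635 = -206 - 49635 = -49841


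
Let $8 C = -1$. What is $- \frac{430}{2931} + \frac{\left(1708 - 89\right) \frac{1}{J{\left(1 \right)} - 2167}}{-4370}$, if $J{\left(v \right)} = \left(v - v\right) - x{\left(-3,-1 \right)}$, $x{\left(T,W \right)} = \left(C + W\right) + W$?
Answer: $- \frac{1805898366}{12323882885} \approx -0.14654$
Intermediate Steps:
$C = - \frac{1}{8}$ ($C = \frac{1}{8} \left(-1\right) = - \frac{1}{8} \approx -0.125$)
$x{\left(T,W \right)} = - \frac{1}{8} + 2 W$ ($x{\left(T,W \right)} = \left(- \frac{1}{8} + W\right) + W = - \frac{1}{8} + 2 W$)
$J{\left(v \right)} = \frac{17}{8}$ ($J{\left(v \right)} = \left(v - v\right) - \left(- \frac{1}{8} + 2 \left(-1\right)\right) = 0 - \left(- \frac{1}{8} - 2\right) = 0 - - \frac{17}{8} = 0 + \frac{17}{8} = \frac{17}{8}$)
$- \frac{430}{2931} + \frac{\left(1708 - 89\right) \frac{1}{J{\left(1 \right)} - 2167}}{-4370} = - \frac{430}{2931} + \frac{\left(1708 - 89\right) \frac{1}{\frac{17}{8} - 2167}}{-4370} = \left(-430\right) \frac{1}{2931} + \frac{1708 + \left(-920 + 831\right)}{- \frac{17319}{8}} \left(- \frac{1}{4370}\right) = - \frac{430}{2931} + \left(1708 - 89\right) \left(- \frac{8}{17319}\right) \left(- \frac{1}{4370}\right) = - \frac{430}{2931} + 1619 \left(- \frac{8}{17319}\right) \left(- \frac{1}{4370}\right) = - \frac{430}{2931} - - \frac{6476}{37842015} = - \frac{430}{2931} + \frac{6476}{37842015} = - \frac{1805898366}{12323882885}$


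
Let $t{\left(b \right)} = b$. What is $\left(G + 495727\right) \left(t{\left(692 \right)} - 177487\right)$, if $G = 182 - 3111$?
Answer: $-87124222410$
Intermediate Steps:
$G = -2929$ ($G = 182 - 3111 = -2929$)
$\left(G + 495727\right) \left(t{\left(692 \right)} - 177487\right) = \left(-2929 + 495727\right) \left(692 - 177487\right) = 492798 \left(-176795\right) = -87124222410$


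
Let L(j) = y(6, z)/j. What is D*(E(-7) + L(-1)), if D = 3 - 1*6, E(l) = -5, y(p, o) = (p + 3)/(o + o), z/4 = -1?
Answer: 93/8 ≈ 11.625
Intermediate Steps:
z = -4 (z = 4*(-1) = -4)
y(p, o) = (3 + p)/(2*o) (y(p, o) = (3 + p)/((2*o)) = (3 + p)*(1/(2*o)) = (3 + p)/(2*o))
L(j) = -9/(8*j) (L(j) = ((1/2)*(3 + 6)/(-4))/j = ((1/2)*(-1/4)*9)/j = -9/(8*j))
D = -3 (D = 3 - 6 = -3)
D*(E(-7) + L(-1)) = -3*(-5 - 9/8/(-1)) = -3*(-5 - 9/8*(-1)) = -3*(-5 + 9/8) = -3*(-31/8) = 93/8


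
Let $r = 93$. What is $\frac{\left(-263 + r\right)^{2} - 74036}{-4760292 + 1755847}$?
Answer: $\frac{45136}{3004445} \approx 0.015023$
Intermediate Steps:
$\frac{\left(-263 + r\right)^{2} - 74036}{-4760292 + 1755847} = \frac{\left(-263 + 93\right)^{2} - 74036}{-4760292 + 1755847} = \frac{\left(-170\right)^{2} - 74036}{-3004445} = \left(28900 - 74036\right) \left(- \frac{1}{3004445}\right) = \left(-45136\right) \left(- \frac{1}{3004445}\right) = \frac{45136}{3004445}$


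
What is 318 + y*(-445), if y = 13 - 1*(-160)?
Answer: -76667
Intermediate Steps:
y = 173 (y = 13 + 160 = 173)
318 + y*(-445) = 318 + 173*(-445) = 318 - 76985 = -76667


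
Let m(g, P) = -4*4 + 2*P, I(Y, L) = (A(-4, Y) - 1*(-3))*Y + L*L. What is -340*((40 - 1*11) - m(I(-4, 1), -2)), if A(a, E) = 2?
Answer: -16660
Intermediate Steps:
I(Y, L) = L² + 5*Y (I(Y, L) = (2 - 1*(-3))*Y + L*L = (2 + 3)*Y + L² = 5*Y + L² = L² + 5*Y)
m(g, P) = -16 + 2*P
-340*((40 - 1*11) - m(I(-4, 1), -2)) = -340*((40 - 1*11) - (-16 + 2*(-2))) = -340*((40 - 11) - (-16 - 4)) = -340*(29 - 1*(-20)) = -340*(29 + 20) = -340*49 = -16660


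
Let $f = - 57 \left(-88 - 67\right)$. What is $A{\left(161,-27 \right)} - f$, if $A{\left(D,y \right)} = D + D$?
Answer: $-8513$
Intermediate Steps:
$f = 8835$ ($f = \left(-57\right) \left(-155\right) = 8835$)
$A{\left(D,y \right)} = 2 D$
$A{\left(161,-27 \right)} - f = 2 \cdot 161 - 8835 = 322 - 8835 = -8513$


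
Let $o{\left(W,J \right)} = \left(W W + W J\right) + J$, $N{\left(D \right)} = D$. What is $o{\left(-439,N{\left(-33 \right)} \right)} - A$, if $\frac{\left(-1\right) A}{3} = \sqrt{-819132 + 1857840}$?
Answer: $207175 + 18 \sqrt{28853} \approx 2.1023 \cdot 10^{5}$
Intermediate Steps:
$o{\left(W,J \right)} = J + W^{2} + J W$ ($o{\left(W,J \right)} = \left(W^{2} + J W\right) + J = J + W^{2} + J W$)
$A = - 18 \sqrt{28853}$ ($A = - 3 \sqrt{-819132 + 1857840} = - 3 \sqrt{1038708} = - 3 \cdot 6 \sqrt{28853} = - 18 \sqrt{28853} \approx -3057.5$)
$o{\left(-439,N{\left(-33 \right)} \right)} - A = \left(-33 + \left(-439\right)^{2} - -14487\right) - - 18 \sqrt{28853} = \left(-33 + 192721 + 14487\right) + 18 \sqrt{28853} = 207175 + 18 \sqrt{28853}$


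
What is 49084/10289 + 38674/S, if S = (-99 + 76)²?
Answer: 423882222/5442881 ≈ 77.878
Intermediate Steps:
S = 529 (S = (-23)² = 529)
49084/10289 + 38674/S = 49084/10289 + 38674/529 = 423882222/5442881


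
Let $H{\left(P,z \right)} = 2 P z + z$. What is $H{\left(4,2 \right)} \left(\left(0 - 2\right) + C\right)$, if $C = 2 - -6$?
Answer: $108$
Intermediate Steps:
$C = 8$ ($C = 2 + 6 = 8$)
$H{\left(P,z \right)} = z + 2 P z$ ($H{\left(P,z \right)} = 2 P z + z = z + 2 P z$)
$H{\left(4,2 \right)} \left(\left(0 - 2\right) + C\right) = 2 \left(1 + 2 \cdot 4\right) \left(\left(0 - 2\right) + 8\right) = 2 \left(1 + 8\right) \left(-2 + 8\right) = 2 \cdot 9 \cdot 6 = 18 \cdot 6 = 108$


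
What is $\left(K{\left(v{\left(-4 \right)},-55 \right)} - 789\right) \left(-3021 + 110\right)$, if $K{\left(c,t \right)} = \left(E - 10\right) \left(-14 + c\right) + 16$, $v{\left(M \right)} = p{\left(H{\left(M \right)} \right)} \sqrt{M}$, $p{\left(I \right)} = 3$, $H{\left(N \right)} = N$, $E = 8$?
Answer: $2168695 + 34932 i \approx 2.1687 \cdot 10^{6} + 34932.0 i$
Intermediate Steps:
$v{\left(M \right)} = 3 \sqrt{M}$
$K{\left(c,t \right)} = 44 - 2 c$ ($K{\left(c,t \right)} = \left(8 - 10\right) \left(-14 + c\right) + 16 = - 2 \left(-14 + c\right) + 16 = \left(28 - 2 c\right) + 16 = 44 - 2 c$)
$\left(K{\left(v{\left(-4 \right)},-55 \right)} - 789\right) \left(-3021 + 110\right) = \left(\left(44 - 2 \cdot 3 \sqrt{-4}\right) - 789\right) \left(-3021 + 110\right) = \left(\left(44 - 2 \cdot 3 \cdot 2 i\right) - 789\right) \left(-2911\right) = \left(\left(44 - 2 \cdot 6 i\right) - 789\right) \left(-2911\right) = \left(\left(44 - 12 i\right) - 789\right) \left(-2911\right) = \left(-745 - 12 i\right) \left(-2911\right) = 2168695 + 34932 i$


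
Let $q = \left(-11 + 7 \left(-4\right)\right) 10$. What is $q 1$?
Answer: $-390$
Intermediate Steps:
$q = -390$ ($q = \left(-11 - 28\right) 10 = \left(-39\right) 10 = -390$)
$q 1 = \left(-390\right) 1 = -390$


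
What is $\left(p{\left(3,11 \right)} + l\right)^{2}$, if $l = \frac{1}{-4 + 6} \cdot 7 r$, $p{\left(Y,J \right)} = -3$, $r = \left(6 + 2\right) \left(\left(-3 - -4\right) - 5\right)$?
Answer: $13225$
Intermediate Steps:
$r = -32$ ($r = 8 \left(\left(-3 + 4\right) - 5\right) = 8 \left(1 - 5\right) = 8 \left(-4\right) = -32$)
$l = -112$ ($l = \frac{1}{-4 + 6} \cdot 7 \left(-32\right) = \frac{1}{2} \cdot 7 \left(-32\right) = \frac{7}{2} \left(-32\right) = -112$)
$\left(p{\left(3,11 \right)} + l\right)^{2} = \left(-3 - 112\right)^{2} = \left(-115\right)^{2} = 13225$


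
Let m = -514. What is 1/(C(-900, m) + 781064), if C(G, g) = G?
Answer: 1/780164 ≈ 1.2818e-6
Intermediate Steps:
1/(C(-900, m) + 781064) = 1/(-900 + 781064) = 1/780164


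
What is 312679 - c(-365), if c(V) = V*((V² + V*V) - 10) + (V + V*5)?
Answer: 97565469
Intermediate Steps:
c(V) = 6*V + V*(-10 + 2*V²) (c(V) = V*((V² + V²) - 10) + (V + 5*V) = V*(2*V² - 10) + 6*V = V*(-10 + 2*V²) + 6*V = 6*V + V*(-10 + 2*V²))
312679 - c(-365) = 312679 - 2*(-365)*(-2 + (-365)²) = 312679 - 2*(-365)*(-2 + 133225) = 312679 - 2*(-365)*133223 = 312679 - 1*(-97252790) = 312679 + 97252790 = 97565469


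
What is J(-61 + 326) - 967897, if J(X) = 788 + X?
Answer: -966844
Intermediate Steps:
J(-61 + 326) - 967897 = (788 + (-61 + 326)) - 967897 = (788 + 265) - 967897 = 1053 - 967897 = -966844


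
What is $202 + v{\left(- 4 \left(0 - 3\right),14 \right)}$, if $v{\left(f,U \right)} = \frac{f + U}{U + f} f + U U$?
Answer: $410$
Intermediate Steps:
$v{\left(f,U \right)} = f + U^{2}$ ($v{\left(f,U \right)} = \frac{U + f}{U + f} f + U^{2} = 1 f + U^{2} = f + U^{2}$)
$202 + v{\left(- 4 \left(0 - 3\right),14 \right)} = 202 + \left(- 4 \left(0 - 3\right) + 14^{2}\right) = 202 + \left(\left(-4\right) \left(-3\right) + 196\right) = 202 + \left(12 + 196\right) = 202 + 208 = 410$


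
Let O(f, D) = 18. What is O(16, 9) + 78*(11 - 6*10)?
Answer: -3804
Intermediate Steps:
O(16, 9) + 78*(11 - 6*10) = 18 + 78*(11 - 6*10) = 18 + 78*(11 - 60) = 18 + 78*(-49) = 18 - 3822 = -3804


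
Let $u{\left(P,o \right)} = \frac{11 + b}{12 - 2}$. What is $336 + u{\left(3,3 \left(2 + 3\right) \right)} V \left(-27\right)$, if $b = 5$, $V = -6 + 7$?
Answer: $\frac{1464}{5} \approx 292.8$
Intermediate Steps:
$V = 1$
$u{\left(P,o \right)} = \frac{8}{5}$ ($u{\left(P,o \right)} = \frac{11 + 5}{12 - 2} = \frac{16}{10} = 16 \cdot \frac{1}{10} = \frac{8}{5}$)
$336 + u{\left(3,3 \left(2 + 3\right) \right)} V \left(-27\right) = 336 + \frac{8 \cdot 1 \left(-27\right)}{5} = 336 + \frac{8}{5} \left(-27\right) = 336 - \frac{216}{5} = \frac{1464}{5}$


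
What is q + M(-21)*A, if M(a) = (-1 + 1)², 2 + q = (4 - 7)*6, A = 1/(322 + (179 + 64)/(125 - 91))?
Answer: -20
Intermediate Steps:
A = 34/11191 (A = 1/(322 + 243/34) = 1/(11191/34) = 34/11191 ≈ 0.0030382)
q = -20 (q = -2 + (4 - 7)*6 = -2 - 3*6 = -2 - 18 = -20)
M(a) = 0 (M(a) = 0² = 0)
q + M(-21)*A = -20 + 0*(34/11191) = -20 + 0 = -20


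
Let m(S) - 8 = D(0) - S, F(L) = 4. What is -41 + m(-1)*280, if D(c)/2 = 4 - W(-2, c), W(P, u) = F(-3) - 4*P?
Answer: -2001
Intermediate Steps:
W(P, u) = 4 - 4*P
D(c) = -16 (D(c) = 2*(4 - (4 - 4*(-2))) = 2*(4 - (4 + 8)) = 2*(4 - 1*12) = 2*(4 - 12) = 2*(-8) = -16)
m(S) = -8 - S (m(S) = 8 + (-16 - S) = -8 - S)
-41 + m(-1)*280 = -41 + (-8 - 1*(-1))*280 = -41 + (-8 + 1)*280 = -41 - 7*280 = -41 - 1960 = -2001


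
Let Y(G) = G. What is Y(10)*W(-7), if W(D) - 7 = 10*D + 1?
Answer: -620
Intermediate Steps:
W(D) = 8 + 10*D (W(D) = 7 + (10*D + 1) = 7 + (1 + 10*D) = 8 + 10*D)
Y(10)*W(-7) = 10*(8 + 10*(-7)) = 10*(8 - 70) = 10*(-62) = -620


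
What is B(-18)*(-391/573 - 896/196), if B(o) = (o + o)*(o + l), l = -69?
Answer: -22000212/1337 ≈ -16455.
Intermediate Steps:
B(o) = 2*o*(-69 + o) (B(o) = (o + o)*(o - 69) = (2*o)*(-69 + o) = 2*o*(-69 + o))
B(-18)*(-391/573 - 896/196) = (2*(-18)*(-69 - 18))*(-391/573 - 896/196) = (2*(-18)*(-87))*(-391*1/573 - 896*1/196) = 3132*(-391/573 - 32/7) = 3132*(-21073/4011) = -22000212/1337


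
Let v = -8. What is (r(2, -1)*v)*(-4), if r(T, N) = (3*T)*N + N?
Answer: -224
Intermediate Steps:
r(T, N) = N + 3*N*T (r(T, N) = 3*N*T + N = N + 3*N*T)
(r(2, -1)*v)*(-4) = (-(1 + 3*2)*(-8))*(-4) = (-(1 + 6)*(-8))*(-4) = (-1*7*(-8))*(-4) = -7*(-8)*(-4) = 56*(-4) = -224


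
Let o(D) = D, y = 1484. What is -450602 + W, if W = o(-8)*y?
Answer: -462474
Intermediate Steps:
W = -11872 (W = -8*1484 = -11872)
-450602 + W = -450602 - 11872 = -462474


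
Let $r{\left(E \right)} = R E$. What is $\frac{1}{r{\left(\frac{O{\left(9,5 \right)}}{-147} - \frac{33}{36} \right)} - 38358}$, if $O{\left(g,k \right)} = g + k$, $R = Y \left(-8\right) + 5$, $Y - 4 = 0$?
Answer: $- \frac{28}{1073259} \approx -2.6089 \cdot 10^{-5}$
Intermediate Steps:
$Y = 4$ ($Y = 4 + 0 = 4$)
$R = -27$ ($R = 4 \left(-8\right) + 5 = -32 + 5 = -27$)
$r{\left(E \right)} = - 27 E$
$\frac{1}{r{\left(\frac{O{\left(9,5 \right)}}{-147} - \frac{33}{36} \right)} - 38358} = \frac{1}{- 27 \left(\frac{9 + 5}{-147} - \frac{33}{36}\right) - 38358} = \frac{1}{- 27 \left(14 \left(- \frac{1}{147}\right) - \frac{11}{12}\right) - 38358} = \frac{1}{- 27 \left(- \frac{2}{21} - \frac{11}{12}\right) - 38358} = \frac{1}{\left(-27\right) \left(- \frac{85}{84}\right) - 38358} = \frac{1}{\frac{765}{28} - 38358} = \frac{1}{- \frac{1073259}{28}} = - \frac{28}{1073259}$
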